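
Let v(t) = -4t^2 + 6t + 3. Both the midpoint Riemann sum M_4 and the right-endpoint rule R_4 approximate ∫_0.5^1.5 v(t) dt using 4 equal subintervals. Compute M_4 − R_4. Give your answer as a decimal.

0.3125

M_4 = 4.6875.
R_4 = 4.375.
M_4 − R_4 = 0.3125.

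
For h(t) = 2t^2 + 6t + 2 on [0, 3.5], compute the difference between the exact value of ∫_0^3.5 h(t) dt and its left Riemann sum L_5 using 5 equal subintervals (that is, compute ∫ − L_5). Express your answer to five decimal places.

15.35333

Exact integral: ∫_0^3.5 h(t) dt ≈ 72.3333333.
L_5 = 56.98.
Error ≈ 72.3333333 − 56.98 ≈ 15.35333.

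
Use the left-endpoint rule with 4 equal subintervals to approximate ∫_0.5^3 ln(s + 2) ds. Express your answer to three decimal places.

3.033

Δs = (3 − 0.5)/4 = 0.625.
Left endpoints: 0.5, 1.125, 1.75, 2.375.
f(0.5) ≈ 0.916, f(1.125) ≈ 1.139, f(1.75) ≈ 1.322, f(2.375) ≈ 1.476.
Sum = Δs · [f(0.5) + f(1.125) + f(1.75) + f(2.375)].
Sum ≈ 3.033.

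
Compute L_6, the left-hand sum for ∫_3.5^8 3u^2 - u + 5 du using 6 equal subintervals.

Δu = (8 − 3.5)/6 = 0.75.
Left endpoints: 3.5, 4.25, 5, 5.75, 6.5, 7.25.
f(3.5) = 38.25, f(4.25) = 54.9375, f(5) = 75, f(5.75) = 98.4375, f(6.5) = 125.25, f(7.25) = 155.4375.
Sum = Δu · [f(3.5) + f(4.25) + f(5) + ...].
Sum = 410.484375.

410.484375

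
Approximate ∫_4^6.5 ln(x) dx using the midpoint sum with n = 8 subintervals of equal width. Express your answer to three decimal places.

Δx = (6.5 − 4)/8 = 0.3125.
Midpoints: 4.15625, 4.46875, 4.78125, 5.09375, 5.40625, 5.71875, 6.03125, 6.34375.
f(4.15625) ≈ 1.425, f(4.46875) ≈ 1.497, f(4.78125) ≈ 1.565, f(5.09375) ≈ 1.628, f(5.40625) ≈ 1.688, f(5.71875) ≈ 1.744, f(6.03125) ≈ 1.797, f(6.34375) ≈ 1.847.
Sum = Δx · [f(4.15625) + f(4.46875) + f(4.78125) + ...].
Sum ≈ 4.122.

4.122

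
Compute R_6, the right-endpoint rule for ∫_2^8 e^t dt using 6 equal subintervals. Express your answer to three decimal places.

4704.117

Δt = (8 − 2)/6 = 1.
Right endpoints: 3, 4, 5, 6, 7, 8.
f(3) ≈ 20.086, f(4) ≈ 54.598, f(5) ≈ 148.413, f(6) ≈ 403.429, f(7) ≈ 1096.633, f(8) ≈ 2980.958.
Sum = Δt · [f(3) + f(4) + f(5) + ...].
Sum ≈ 4704.117.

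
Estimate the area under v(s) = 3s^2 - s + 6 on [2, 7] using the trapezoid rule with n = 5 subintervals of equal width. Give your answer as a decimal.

Δs = (7 − 2)/5 = 1.
v(2) = 16, v(3) = 30, v(4) = 50, v(5) = 76, v(6) = 108, v(7) = 146.
T_5 = (Δs/2)·[v(s_0) + 2v(s_1) + ... + 2v(s_{4}) + v(s_5)].
Sum = 345.

345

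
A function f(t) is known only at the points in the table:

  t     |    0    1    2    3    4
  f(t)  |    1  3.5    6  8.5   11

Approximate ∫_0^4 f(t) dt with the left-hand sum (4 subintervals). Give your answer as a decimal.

19

Δt = 1.
Sum = 1·[1 + 3.5 + 6 + 8.5] = 19.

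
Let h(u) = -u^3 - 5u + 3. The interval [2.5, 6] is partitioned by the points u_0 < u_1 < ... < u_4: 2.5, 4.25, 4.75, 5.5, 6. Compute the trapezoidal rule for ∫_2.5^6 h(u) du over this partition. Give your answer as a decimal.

-388.875

Subinterval widths: 1.75, 0.5, 0.75, 0.5.
h(2.5) = -25.125, h(4.25) = -95.015625, h(4.75) = -127.921875, h(5.5) = -190.875, h(6) = -243.
On each subinterval the trapezoid contributes (Δu_i/2)·[h(u_{i-1}) + h(u_i)].
Sum = -388.875.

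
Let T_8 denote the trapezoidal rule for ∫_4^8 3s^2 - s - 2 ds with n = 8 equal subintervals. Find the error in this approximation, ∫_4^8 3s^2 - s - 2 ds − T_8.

Exact integral: ∫_4^8 f(s) ds = 416.
T_8 = 416.5.
Error = 416 − 416.5 = -0.5.

-0.5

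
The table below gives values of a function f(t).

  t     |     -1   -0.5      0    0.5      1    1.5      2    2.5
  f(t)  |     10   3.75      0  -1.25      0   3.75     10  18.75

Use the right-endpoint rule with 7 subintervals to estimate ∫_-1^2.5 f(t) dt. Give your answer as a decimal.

Δt = 0.5.
Sum = 0.5·[3.75 + 0 + (-1.25) + 0 + 3.75 + 10 + 18.75] = 17.5.

17.5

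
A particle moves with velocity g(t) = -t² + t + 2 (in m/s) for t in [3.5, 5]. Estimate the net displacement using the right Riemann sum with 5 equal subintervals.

Δt = (5 − 3.5)/5 = 0.3.
Right endpoints: 3.8, 4.1, 4.4, 4.7, 5.
g(3.8) = -8.64, g(4.1) = -10.71, g(4.4) = -12.96, g(4.7) = -15.39, g(5) = -18.
Sum = Δt · [g(3.8) + g(4.1) + g(4.4) + g(4.7) + g(5)].
Sum = -19.71.

-19.71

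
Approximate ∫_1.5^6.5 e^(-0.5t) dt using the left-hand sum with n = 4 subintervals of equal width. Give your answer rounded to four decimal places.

Δt = (6.5 − 1.5)/4 = 1.25.
Left endpoints: 1.5, 2.75, 4, 5.25.
f(1.5) ≈ 0.4724, f(2.75) ≈ 0.2528, f(4) ≈ 0.1353, f(5.25) ≈ 0.0724.
Sum = Δt · [f(1.5) + f(2.75) + f(4) + f(5.25)].
Sum ≈ 1.1662.

1.1662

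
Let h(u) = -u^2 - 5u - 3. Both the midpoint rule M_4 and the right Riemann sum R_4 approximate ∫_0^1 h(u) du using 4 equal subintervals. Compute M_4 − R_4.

0.765625

M_4 = -5.828125.
R_4 = -6.59375.
M_4 − R_4 = 0.765625.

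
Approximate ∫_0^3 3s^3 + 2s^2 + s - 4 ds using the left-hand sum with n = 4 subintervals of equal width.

37.359375

Δs = (3 − 0)/4 = 0.75.
Left endpoints: 0, 0.75, 1.5, 2.25.
f(0) = -4, f(0.75) = -0.859375, f(1.5) = 12.125, f(2.25) = 42.546875.
Sum = Δs · [f(0) + f(0.75) + f(1.5) + f(2.25)].
Sum = 37.359375.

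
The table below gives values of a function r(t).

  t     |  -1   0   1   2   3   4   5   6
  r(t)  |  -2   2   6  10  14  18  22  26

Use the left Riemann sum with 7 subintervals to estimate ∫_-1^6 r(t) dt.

Δt = 1.
Sum = 1·[(-2) + 2 + 6 + 10 + 14 + 18 + 22] = 70.

70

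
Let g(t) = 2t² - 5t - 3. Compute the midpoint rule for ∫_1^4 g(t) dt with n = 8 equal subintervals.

-4.5703125

Δt = (4 − 1)/8 = 0.375.
Midpoints: 1.1875, 1.5625, 1.9375, 2.3125, 2.6875, 3.0625, 3.4375, 3.8125.
g(1.1875) = -6.1171875, g(1.5625) = -5.9296875, g(1.9375) = -5.1796875, g(2.3125) = -3.8671875, g(2.6875) = -1.9921875, g(3.0625) = 0.4453125, g(3.4375) = 3.4453125, g(3.8125) = 7.0078125.
Sum = Δt · [g(1.1875) + g(1.5625) + g(1.9375) + ...].
Sum = -4.5703125.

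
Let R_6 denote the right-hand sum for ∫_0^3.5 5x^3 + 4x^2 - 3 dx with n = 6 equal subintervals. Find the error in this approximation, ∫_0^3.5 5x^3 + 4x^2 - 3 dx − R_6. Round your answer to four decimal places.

Exact integral: ∫_0^3.5 f(x) dx ≈ 234.244792.
R_6 ≈ 317.066985.
Error ≈ 234.244792 − 317.066985 ≈ -82.8222.

-82.8222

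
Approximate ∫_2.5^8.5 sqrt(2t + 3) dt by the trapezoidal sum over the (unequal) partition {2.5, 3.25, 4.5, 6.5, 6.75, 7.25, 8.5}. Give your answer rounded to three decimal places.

22.251

Subinterval widths: 0.75, 1.25, 2, 0.25, 0.5, 1.25.
f(2.5) ≈ 2.828, f(3.25) ≈ 3.082, f(4.5) ≈ 3.464, f(6.5) ≈ 4.000, f(6.75) ≈ 4.062, f(7.25) ≈ 4.183, f(8.5) ≈ 4.472.
On each subinterval the trapezoid contributes (Δt_i/2)·[f(t_{i-1}) + f(t_i)].
Sum ≈ 22.251.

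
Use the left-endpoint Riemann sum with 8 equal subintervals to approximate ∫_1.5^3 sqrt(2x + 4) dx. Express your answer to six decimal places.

4.318901

Δx = (3 − 1.5)/8 = 0.1875.
Left endpoints: 1.5, 1.6875, 1.875, 2.0625, 2.25, 2.4375, 2.625, 2.8125.
f(1.5) ≈ 2.645751, f(1.6875) ≈ 2.715695, f(1.875) ≈ 2.783882, f(2.0625) ≈ 2.850439, f(2.25) ≈ 2.915476, f(2.4375) ≈ 2.979094, f(2.625) ≈ 3.041381, f(2.8125) ≈ 3.102418.
Sum = Δx · [f(1.5) + f(1.6875) + f(1.875) + ...].
Sum ≈ 4.318901.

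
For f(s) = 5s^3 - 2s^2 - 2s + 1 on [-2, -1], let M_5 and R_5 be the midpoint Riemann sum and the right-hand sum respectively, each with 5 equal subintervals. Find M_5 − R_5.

M_5 = -19.335.
R_5 = -15.68.
M_5 − R_5 = -3.655.

-3.655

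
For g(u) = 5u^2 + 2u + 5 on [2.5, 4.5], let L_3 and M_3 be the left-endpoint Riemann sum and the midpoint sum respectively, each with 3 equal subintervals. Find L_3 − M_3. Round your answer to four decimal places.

L_3 ≈ 125.907407.
M_3 ≈ 149.462963.
L_3 − M_3 ≈ -23.5556.

-23.5556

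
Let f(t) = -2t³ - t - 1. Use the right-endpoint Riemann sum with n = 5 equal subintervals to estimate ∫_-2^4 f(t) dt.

-230.64

Δt = (4 − (-2))/5 = 1.2.
Right endpoints: -0.8, 0.4, 1.6, 2.8, 4.
f(-0.8) = 0.824, f(0.4) = -1.528, f(1.6) = -10.792, f(2.8) = -47.704, f(4) = -133.
Sum = Δt · [f(-0.8) + f(0.4) + f(1.6) + f(2.8) + f(4)].
Sum = -230.64.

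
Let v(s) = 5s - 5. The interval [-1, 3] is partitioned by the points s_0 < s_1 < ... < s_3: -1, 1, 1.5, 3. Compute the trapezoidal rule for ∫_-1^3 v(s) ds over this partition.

0

Subinterval widths: 2, 0.5, 1.5.
v(-1) = -10, v(1) = 0, v(1.5) = 2.5, v(3) = 10.
On each subinterval the trapezoid contributes (Δs_i/2)·[v(s_{i-1}) + v(s_i)].
Sum = 0.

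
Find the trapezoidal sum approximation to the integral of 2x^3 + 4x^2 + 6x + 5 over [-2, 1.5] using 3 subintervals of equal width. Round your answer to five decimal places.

Δx = (1.5 − (-2))/3 = 7/6.
f(-2) = -7, f(-5/6) = 175/108, f(1/3) = 203/27, f(1.5) = 29.75.
T_3 = (Δx/2)·[f(x_0) + 2f(x_1) + 2f(x_2) + f(x_3)].
Sum ≈ 23.93287.

23.93287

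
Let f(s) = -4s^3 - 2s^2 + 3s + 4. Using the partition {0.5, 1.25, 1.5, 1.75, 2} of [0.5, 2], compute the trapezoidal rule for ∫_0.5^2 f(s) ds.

-10.609375

Subinterval widths: 0.75, 0.25, 0.25, 0.25.
f(0.5) = 4.5, f(1.25) = -3.1875, f(1.5) = -9.5, f(1.75) = -18.3125, f(2) = -30.
On each subinterval the trapezoid contributes (Δs_i/2)·[f(s_{i-1}) + f(s_i)].
Sum = -10.609375.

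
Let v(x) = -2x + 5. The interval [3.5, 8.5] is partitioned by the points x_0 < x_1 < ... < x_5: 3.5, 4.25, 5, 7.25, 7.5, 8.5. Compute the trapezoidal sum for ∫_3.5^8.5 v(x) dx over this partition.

-35

Subinterval widths: 0.75, 0.75, 2.25, 0.25, 1.
v(3.5) = -2, v(4.25) = -3.5, v(5) = -5, v(7.25) = -9.5, v(7.5) = -10, v(8.5) = -12.
On each subinterval the trapezoid contributes (Δx_i/2)·[v(x_{i-1}) + v(x_i)].
Sum = -35.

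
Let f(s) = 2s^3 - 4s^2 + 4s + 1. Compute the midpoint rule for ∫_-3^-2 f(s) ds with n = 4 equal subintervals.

-66.734375

Δs = (-2 − (-3))/4 = 0.25.
Midpoints: -2.875, -2.625, -2.375, -2.125.
f(-2.875) = -91.08984375, f(-2.625) = -73.23828125, f(-2.375) = -57.85546875, f(-2.125) = -44.75390625.
Sum = Δs · [f(-2.875) + f(-2.625) + f(-2.375) + f(-2.125)].
Sum = -66.734375.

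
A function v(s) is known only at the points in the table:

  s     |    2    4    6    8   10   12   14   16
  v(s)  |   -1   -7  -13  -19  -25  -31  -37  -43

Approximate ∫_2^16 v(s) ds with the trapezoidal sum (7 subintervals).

-308

Δs = 2.
T_7 = (2/2)·[(-1) + 2·(-7) + 2·(-13) + 2·(-19) + 2·(-25) + 2·(-31) + 2·(-37) + (-43)] = -308.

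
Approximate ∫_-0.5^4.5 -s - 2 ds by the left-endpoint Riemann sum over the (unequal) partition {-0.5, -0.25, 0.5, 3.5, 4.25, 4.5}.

-14.875

Subinterval widths: 0.25, 0.75, 3, 0.75, 0.25.
Left endpoints: -0.5, -0.25, 0.5, 3.5, 4.25.
f(-0.5) = -1.5, f(-0.25) = -1.75, f(0.5) = -2.5, f(3.5) = -5.5, f(4.25) = -6.25.
Sum = Σ Δs_i · f(s_i).
Sum = -14.875.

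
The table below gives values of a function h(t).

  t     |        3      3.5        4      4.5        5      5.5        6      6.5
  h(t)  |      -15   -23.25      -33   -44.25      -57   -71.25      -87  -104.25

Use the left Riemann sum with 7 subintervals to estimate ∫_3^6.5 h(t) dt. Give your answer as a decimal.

Δt = 0.5.
Sum = 0.5·[(-15) + (-23.25) + (-33) + (-44.25) + (-57) + (-71.25) + (-87)] = -165.375.

-165.375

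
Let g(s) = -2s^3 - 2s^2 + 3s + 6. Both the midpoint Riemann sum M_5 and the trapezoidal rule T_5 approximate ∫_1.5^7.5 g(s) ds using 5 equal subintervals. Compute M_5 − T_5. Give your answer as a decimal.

M_5 = -1720.62.
T_5 = -1783.26.
M_5 − T_5 = 62.64.

62.64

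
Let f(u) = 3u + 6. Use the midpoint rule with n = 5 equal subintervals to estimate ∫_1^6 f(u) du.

82.5

Δu = (6 − 1)/5 = 1.
Midpoints: 1.5, 2.5, 3.5, 4.5, 5.5.
f(1.5) = 10.5, f(2.5) = 13.5, f(3.5) = 16.5, f(4.5) = 19.5, f(5.5) = 22.5.
Sum = Δu · [f(1.5) + f(2.5) + f(3.5) + f(4.5) + f(5.5)].
Sum = 82.5.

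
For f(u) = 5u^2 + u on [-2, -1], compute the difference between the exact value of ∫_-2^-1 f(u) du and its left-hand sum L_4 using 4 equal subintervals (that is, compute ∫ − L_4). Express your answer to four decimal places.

-1.8021

Exact integral: ∫_-2^-1 f(u) du ≈ 10.166667.
L_4 = 11.96875.
Error ≈ 10.166667 − 11.96875 ≈ -1.8021.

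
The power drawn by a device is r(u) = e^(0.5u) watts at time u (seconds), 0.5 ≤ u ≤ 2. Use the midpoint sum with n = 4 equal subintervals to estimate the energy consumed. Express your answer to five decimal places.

2.86432

Δu = (2 − 0.5)/4 = 0.375.
Midpoints: 0.6875, 1.0625, 1.4375, 1.8125.
r(0.6875) ≈ 1.41023, r(1.0625) ≈ 1.70106, r(1.4375) ≈ 2.05187, r(1.8125) ≈ 2.47502.
Sum = Δu · [r(0.6875) + r(1.0625) + r(1.4375) + r(1.8125)].
Sum ≈ 2.86432.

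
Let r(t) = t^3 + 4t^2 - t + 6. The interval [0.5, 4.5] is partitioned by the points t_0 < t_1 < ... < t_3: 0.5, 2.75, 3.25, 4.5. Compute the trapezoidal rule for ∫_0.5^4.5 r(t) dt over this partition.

260.0390625

Subinterval widths: 2.25, 0.5, 1.25.
r(0.5) = 6.625, r(2.75) = 54.296875, r(3.25) = 79.328125, r(4.5) = 173.625.
On each subinterval the trapezoid contributes (Δt_i/2)·[r(t_{i-1}) + r(t_i)].
Sum = 260.0390625.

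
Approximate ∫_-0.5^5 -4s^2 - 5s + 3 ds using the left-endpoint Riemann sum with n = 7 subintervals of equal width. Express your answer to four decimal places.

-164.7755

Δs = (5 − (-0.5))/7 = 11/14.
Left endpoints: -0.5, 2/7, 15/14, 13/7, 37/14, 24/7, 59/14.
f(-0.5) = 4.5, f(2/7) = 61/49, f(15/14) = -681/98, f(13/7) = -984/49, f(37/14) = -3739/98, f(24/7) = -2997/49, f(59/14) = -8733/98.
Sum = Δs · [f(-0.5) + f(2/7) + f(15/14) + ...].
Sum ≈ -164.7755.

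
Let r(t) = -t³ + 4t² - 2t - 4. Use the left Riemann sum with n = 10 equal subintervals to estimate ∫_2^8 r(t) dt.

Δt = (8 − 2)/10 = 0.6.
Left endpoints: 2, 2.6, 3.2, 3.8, 4.4, 5, 5.6, 6.2, 6.8, 7.4.
r(2) = 0, r(2.6) = 0.264, r(3.2) = -2.208, r(3.8) = -8.712, r(4.4) = -20.544, r(5) = -39, r(5.6) = -65.376, r(6.2) = -100.968, r(6.8) = -147.072, r(7.4) = -204.984.
Sum = Δt · [r(2) + r(2.6) + r(3.2) + ...].
Sum = -353.16.

-353.16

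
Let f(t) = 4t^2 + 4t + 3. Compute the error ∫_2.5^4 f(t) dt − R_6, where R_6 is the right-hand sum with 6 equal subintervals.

-5.6875

Exact integral: ∫_2.5^4 f(t) dt = 88.5.
R_6 = 94.1875.
Error = 88.5 − 94.1875 = -5.6875.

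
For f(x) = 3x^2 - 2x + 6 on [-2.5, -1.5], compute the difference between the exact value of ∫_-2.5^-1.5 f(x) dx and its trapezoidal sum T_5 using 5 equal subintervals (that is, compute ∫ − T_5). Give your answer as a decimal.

-0.02

Exact integral: ∫_-2.5^-1.5 f(x) dx = 22.25.
T_5 = 22.27.
Error = 22.25 − 22.27 = -0.02.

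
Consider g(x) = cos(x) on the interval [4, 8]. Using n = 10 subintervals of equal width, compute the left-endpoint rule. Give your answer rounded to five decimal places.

1.62119

Δx = (8 − 4)/10 = 0.4.
Left endpoints: 4, 4.4, 4.8, 5.2, 5.6, 6, 6.4, 6.8, 7.2, 7.6.
g(4) ≈ -0.65364, g(4.4) ≈ -0.30733, g(4.8) ≈ 0.08750, g(5.2) ≈ 0.46852, g(5.6) ≈ 0.77557, g(6) ≈ 0.96017, g(6.4) ≈ 0.99318, g(6.8) ≈ 0.86940, g(7.2) ≈ 0.60835, g(7.6) ≈ 0.25126.
Sum = Δx · [g(4) + g(4.4) + g(4.8) + ...].
Sum ≈ 1.62119.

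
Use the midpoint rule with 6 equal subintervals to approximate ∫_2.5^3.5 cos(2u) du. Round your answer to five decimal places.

0.81171

Δu = (3.5 − 2.5)/6 = 1/6.
Midpoints: 31/12, 2.75, 35/12, 37/12, 3.25, 41/12.
f(31/12) ≈ 0.43881, f(2.75) ≈ 0.70867, f(35/12) ≈ 0.90051, f(37/12) ≈ 0.99322, f(3.25) ≈ 0.97659, f(41/12) ≈ 0.85245.
Sum = Δu · [f(31/12) + f(2.75) + f(35/12) + ...].
Sum ≈ 0.81171.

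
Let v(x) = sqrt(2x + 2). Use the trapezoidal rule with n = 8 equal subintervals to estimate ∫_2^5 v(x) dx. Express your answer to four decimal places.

Δx = (5 − 2)/8 = 0.375.
v(2) ≈ 2.4495, v(2.375) ≈ 2.5981, v(2.75) ≈ 2.7386, v(3.125) ≈ 2.8723, v(3.5) ≈ 3.0000, v(3.875) ≈ 3.1225, v(4.25) ≈ 3.2404, v(4.625) ≈ 3.3541, v(5) ≈ 3.4641.
T_8 = (Δx/2)·[v(x_0) + 2v(x_1) + ... + 2v(x_{7}) + v(x_8)].
Sum ≈ 8.9560.

8.9560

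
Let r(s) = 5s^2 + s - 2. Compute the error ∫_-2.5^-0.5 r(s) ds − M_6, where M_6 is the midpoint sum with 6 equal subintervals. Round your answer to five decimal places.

Exact integral: ∫_-2.5^-0.5 r(s) ds ≈ 18.8333333.
M_6 ≈ 18.7407407.
Error ≈ 18.8333333 − 18.7407407 ≈ 0.09259.

0.09259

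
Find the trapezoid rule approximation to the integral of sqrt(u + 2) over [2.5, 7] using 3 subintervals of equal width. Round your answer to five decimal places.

11.62314

Δu = (7 − 2.5)/3 = 1.5.
f(2.5) ≈ 2.12132, f(4) ≈ 2.44949, f(5.5) ≈ 2.73861, f(7) ≈ 3.00000.
T_3 = (Δu/2)·[f(u_0) + 2f(u_1) + 2f(u_2) + f(u_3)].
Sum ≈ 11.62314.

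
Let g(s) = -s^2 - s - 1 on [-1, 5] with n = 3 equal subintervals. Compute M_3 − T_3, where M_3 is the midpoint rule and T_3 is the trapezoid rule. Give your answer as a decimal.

6

M_3 = -58.
T_3 = -64.
M_3 − T_3 = 6.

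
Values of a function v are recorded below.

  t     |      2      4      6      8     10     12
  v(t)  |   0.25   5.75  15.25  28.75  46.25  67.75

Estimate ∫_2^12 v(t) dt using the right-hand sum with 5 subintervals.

327.5

Δt = 2.
Sum = 2·[5.75 + 15.25 + 28.75 + 46.25 + 67.75] = 327.5.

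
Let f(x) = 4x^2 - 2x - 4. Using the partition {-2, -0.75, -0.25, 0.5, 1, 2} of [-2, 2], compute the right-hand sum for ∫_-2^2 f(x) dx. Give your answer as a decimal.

Subinterval widths: 1.25, 0.5, 0.75, 0.5, 1.
Right endpoints: -0.75, -0.25, 0.5, 1, 2.
f(-0.75) = -0.25, f(-0.25) = -3.25, f(0.5) = -4, f(1) = -2, f(2) = 8.
Sum = Σ Δx_i · f(x_i).
Sum = 2.0625.

2.0625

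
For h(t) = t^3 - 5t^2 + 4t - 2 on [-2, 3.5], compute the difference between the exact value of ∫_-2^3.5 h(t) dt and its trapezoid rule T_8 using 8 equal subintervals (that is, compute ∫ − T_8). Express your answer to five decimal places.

1.19149

Exact integral: ∫_-2^3.5 h(t) dt ≈ -45.7760417.
T_8 ≈ -46.9675293.
Error ≈ -45.7760417 − (-46.9675293) ≈ 1.19149.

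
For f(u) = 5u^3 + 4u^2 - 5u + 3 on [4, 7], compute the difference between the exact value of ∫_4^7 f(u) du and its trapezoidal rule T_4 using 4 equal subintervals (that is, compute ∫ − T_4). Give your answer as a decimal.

Exact integral: ∫_4^7 f(u) du = 2979.75.
T_4 = 3004.078125.
Error = 2979.75 − 3004.078125 = -24.328125.

-24.328125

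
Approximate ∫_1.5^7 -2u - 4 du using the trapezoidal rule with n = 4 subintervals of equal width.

Δu = (7 − 1.5)/4 = 1.375.
f(1.5) = -7, f(2.875) = -9.75, f(4.25) = -12.5, f(5.625) = -15.25, f(7) = -18.
T_4 = (Δu/2)·[f(u_0) + 2f(u_1) + 2f(u_2) + 2f(u_3) + f(u_4)].
Sum = -68.75.

-68.75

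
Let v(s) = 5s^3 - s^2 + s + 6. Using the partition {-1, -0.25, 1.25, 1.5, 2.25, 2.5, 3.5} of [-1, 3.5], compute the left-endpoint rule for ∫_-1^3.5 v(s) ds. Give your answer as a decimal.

123.53125

Subinterval widths: 0.75, 1.5, 0.25, 0.75, 0.25, 1.
Left endpoints: -1, -0.25, 1.25, 1.5, 2.25, 2.5.
v(-1) = -1, v(-0.25) = 5.609375, v(1.25) = 15.453125, v(1.5) = 22.125, v(2.25) = 60.140625, v(2.5) = 80.375.
Sum = Σ Δs_i · v(s_i).
Sum = 123.53125.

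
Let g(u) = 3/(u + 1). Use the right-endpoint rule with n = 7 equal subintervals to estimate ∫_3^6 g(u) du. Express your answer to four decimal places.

Δu = (6 − 3)/7 = 3/7.
Right endpoints: 24/7, 27/7, 30/7, 33/7, 36/7, 39/7, 6.
g(24/7) = 21/31, g(27/7) = 21/34, g(30/7) = 21/37, g(33/7) = 0.525, g(36/7) = 21/43, g(39/7) = 21/46, g(6) = 3/7.
Sum = Δu · [g(24/7) + g(27/7) + g(30/7) + ...].
Sum ≈ 1.6119.

1.6119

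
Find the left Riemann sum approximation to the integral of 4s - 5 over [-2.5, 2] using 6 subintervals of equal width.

Δs = (2 − (-2.5))/6 = 0.75.
Left endpoints: -2.5, -1.75, -1, -0.25, 0.5, 1.25.
f(-2.5) = -15, f(-1.75) = -12, f(-1) = -9, f(-0.25) = -6, f(0.5) = -3, f(1.25) = 0.
Sum = Δs · [f(-2.5) + f(-1.75) + f(-1) + ...].
Sum = -33.75.

-33.75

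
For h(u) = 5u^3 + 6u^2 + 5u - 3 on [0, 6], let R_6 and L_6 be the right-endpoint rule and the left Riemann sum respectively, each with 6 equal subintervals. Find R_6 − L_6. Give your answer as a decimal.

R_6 = 2838.
L_6 = 1512.
R_6 − L_6 = 1326.

1326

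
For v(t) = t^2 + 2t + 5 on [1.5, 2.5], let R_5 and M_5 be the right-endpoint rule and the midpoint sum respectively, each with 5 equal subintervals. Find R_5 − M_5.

R_5 = 13.69.
M_5 = 13.08.
R_5 − M_5 = 0.61.

0.61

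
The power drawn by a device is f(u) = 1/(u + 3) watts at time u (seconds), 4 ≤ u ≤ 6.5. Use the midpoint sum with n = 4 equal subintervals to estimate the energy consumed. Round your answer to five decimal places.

0.30523

Δu = (6.5 − 4)/4 = 0.625.
Midpoints: 4.3125, 4.9375, 5.5625, 6.1875.
f(4.3125) = 16/117, f(4.9375) = 16/127, f(5.5625) = 16/137, f(6.1875) = 16/147.
Sum = Δu · [f(4.3125) + f(4.9375) + f(5.5625) + f(6.1875)].
Sum ≈ 0.30523.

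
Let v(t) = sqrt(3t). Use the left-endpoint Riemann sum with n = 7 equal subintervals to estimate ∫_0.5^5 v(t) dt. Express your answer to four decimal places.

11.6223

Δt = (5 − 0.5)/7 = 9/14.
Left endpoints: 0.5, 8/7, 25/14, 17/7, 43/14, 26/7, 61/14.
v(0.5) ≈ 1.2247, v(8/7) ≈ 1.8516, v(25/14) ≈ 2.3146, v(17/7) ≈ 2.6992, v(43/14) ≈ 3.0355, v(26/7) ≈ 3.3381, v(61/14) ≈ 3.6154.
Sum = Δt · [v(0.5) + v(8/7) + v(25/14) + ...].
Sum ≈ 11.6223.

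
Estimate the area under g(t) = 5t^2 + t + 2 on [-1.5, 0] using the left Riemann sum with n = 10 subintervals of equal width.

Δt = (0 − (-1.5))/10 = 0.15.
Left endpoints: -1.5, -1.35, -1.2, -1.05, -0.9, -0.75, -0.6, -0.45, -0.3, -0.15.
g(-1.5) = 11.75, g(-1.35) = 9.7625, g(-1.2) = 8, g(-1.05) = 6.4625, g(-0.9) = 5.15, g(-0.75) = 4.0625, g(-0.6) = 3.2, g(-0.45) = 2.5625, g(-0.3) = 2.15, g(-0.15) = 1.9625.
Sum = Δt · [g(-1.5) + g(-1.35) + g(-1.2) + ...].
Sum = 8.259375.

8.259375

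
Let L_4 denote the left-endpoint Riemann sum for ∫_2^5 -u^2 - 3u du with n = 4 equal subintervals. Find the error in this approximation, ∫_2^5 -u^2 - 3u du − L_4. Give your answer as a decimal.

Exact integral: ∫_2^5 f(u) du = -70.5.
L_4 = -59.53125.
Error = -70.5 − (-59.53125) = -10.96875.

-10.96875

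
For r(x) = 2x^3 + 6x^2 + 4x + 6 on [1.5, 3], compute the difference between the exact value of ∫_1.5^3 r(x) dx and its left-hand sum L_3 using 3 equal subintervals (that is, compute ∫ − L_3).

Exact integral: ∫_1.5^3 r(x) dx = 107.71875.
L_3 = 85.5.
Error = 107.71875 − 85.5 = 22.21875.

22.21875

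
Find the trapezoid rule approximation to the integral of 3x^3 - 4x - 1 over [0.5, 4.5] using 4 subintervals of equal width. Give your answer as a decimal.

278.5

Δx = (4.5 − 0.5)/4 = 1.
f(0.5) = -2.625, f(1.5) = 3.125, f(2.5) = 35.875, f(3.5) = 113.625, f(4.5) = 254.375.
T_4 = (Δx/2)·[f(x_0) + 2f(x_1) + 2f(x_2) + 2f(x_3) + f(x_4)].
Sum = 278.5.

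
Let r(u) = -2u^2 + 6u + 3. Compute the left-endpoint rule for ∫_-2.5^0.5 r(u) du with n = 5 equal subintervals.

Δu = (0.5 − (-2.5))/5 = 0.6.
Left endpoints: -2.5, -1.9, -1.3, -0.7, -0.1.
r(-2.5) = -24.5, r(-1.9) = -15.62, r(-1.3) = -8.18, r(-0.7) = -2.18, r(-0.1) = 2.38.
Sum = Δu · [r(-2.5) + r(-1.9) + r(-1.3) + r(-0.7) + r(-0.1)].
Sum = -28.86.

-28.86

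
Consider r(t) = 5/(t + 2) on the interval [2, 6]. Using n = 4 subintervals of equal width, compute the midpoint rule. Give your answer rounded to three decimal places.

Δt = (6 − 2)/4 = 1.
Midpoints: 2.5, 3.5, 4.5, 5.5.
r(2.5) = 10/9, r(3.5) = 10/11, r(4.5) = 10/13, r(5.5) = 2/3.
Sum = Δt · [r(2.5) + r(3.5) + r(4.5) + r(5.5)].
Sum ≈ 3.456.

3.456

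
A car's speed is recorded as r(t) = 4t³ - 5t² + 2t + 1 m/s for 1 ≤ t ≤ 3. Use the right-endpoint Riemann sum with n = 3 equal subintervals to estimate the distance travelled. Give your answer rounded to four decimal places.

Δt = (3 − 1)/3 = 2/3.
Right endpoints: 5/3, 7/3, 3.
r(5/3) = 242/27, r(7/3) = 790/27, r(3) = 70.
Sum = Δt · [r(5/3) + r(7/3) + r(3)].
Sum ≈ 72.1481.

72.1481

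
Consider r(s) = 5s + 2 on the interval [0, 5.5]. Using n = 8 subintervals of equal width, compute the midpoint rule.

Δs = (5.5 − 0)/8 = 0.6875.
Midpoints: 0.34375, 1.03125, 1.71875, 2.40625, 3.09375, 3.78125, 4.46875, 5.15625.
r(0.34375) = 3.71875, r(1.03125) = 7.15625, r(1.71875) = 10.59375, r(2.40625) = 14.03125, r(3.09375) = 17.46875, r(3.78125) = 20.90625, r(4.46875) = 24.34375, r(5.15625) = 27.78125.
Sum = Δs · [r(0.34375) + r(1.03125) + r(1.71875) + ...].
Sum = 86.625.

86.625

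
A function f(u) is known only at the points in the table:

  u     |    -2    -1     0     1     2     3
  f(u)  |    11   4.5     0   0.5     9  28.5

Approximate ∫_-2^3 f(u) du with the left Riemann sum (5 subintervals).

Δu = 1.
Sum = 1·[11 + 4.5 + 0 + 0.5 + 9] = 25.

25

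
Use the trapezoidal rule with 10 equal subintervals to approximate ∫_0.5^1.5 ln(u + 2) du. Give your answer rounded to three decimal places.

1.094

Δu = (1.5 − 0.5)/10 = 0.1.
f(0.5) ≈ 0.916, f(0.6) ≈ 0.956, f(0.7) ≈ 0.993, f(0.8) ≈ 1.030, f(0.9) ≈ 1.065, f(1) ≈ 1.099, f(1.1) ≈ 1.131, f(1.2) ≈ 1.163, f(1.3) ≈ 1.194, f(1.4) ≈ 1.224, f(1.5) ≈ 1.253.
T_10 = (Δu/2)·[f(u_0) + 2f(u_1) + ... + 2f(u_{9}) + f(u_10)].
Sum ≈ 1.094.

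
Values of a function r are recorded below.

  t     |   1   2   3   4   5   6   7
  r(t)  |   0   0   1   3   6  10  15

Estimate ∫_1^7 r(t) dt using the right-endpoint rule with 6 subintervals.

Δt = 1.
Sum = 1·[0 + 1 + 3 + 6 + 10 + 15] = 35.

35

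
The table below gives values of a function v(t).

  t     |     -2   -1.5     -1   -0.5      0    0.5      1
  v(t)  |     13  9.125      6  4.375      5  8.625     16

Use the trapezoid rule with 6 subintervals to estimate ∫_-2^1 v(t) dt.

Δt = 0.5.
T_6 = (0.5/2)·[13 + 2·9.125 + 2·6 + 2·4.375 + 2·5 + 2·8.625 + 16] = 23.8125.

23.8125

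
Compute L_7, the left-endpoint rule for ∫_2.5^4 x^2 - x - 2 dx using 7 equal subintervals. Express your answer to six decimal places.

Δx = (4 − 2.5)/7 = 3/14.
Left endpoints: 2.5, 19/7, 41/14, 22/7, 47/14, 25/7, 53/14.
f(2.5) = 1.75, f(19/7) = 130/49, f(41/14) = 715/196, f(22/7) = 232/49, f(47/14) = 1159/196, f(25/7) = 352/49, f(53/14) = 1675/196.
Sum = Δx · [f(2.5) + f(19/7) + f(41/14) + ...].
Sum ≈ 7.377551.

7.377551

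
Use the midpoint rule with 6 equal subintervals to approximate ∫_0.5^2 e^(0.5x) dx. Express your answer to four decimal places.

Δx = (2 − 0.5)/6 = 0.25.
Midpoints: 0.625, 0.875, 1.125, 1.375, 1.625, 1.875.
f(0.625) ≈ 1.3668, f(0.875) ≈ 1.5488, f(1.125) ≈ 1.7551, f(1.375) ≈ 1.9887, f(1.625) ≈ 2.2535, f(1.875) ≈ 2.5536.
Sum = Δx · [f(0.625) + f(0.875) + f(1.125) + ...].
Sum ≈ 2.8666.

2.8666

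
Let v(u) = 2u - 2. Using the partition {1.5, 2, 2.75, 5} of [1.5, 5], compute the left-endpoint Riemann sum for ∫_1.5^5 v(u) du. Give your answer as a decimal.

9.875

Subinterval widths: 0.5, 0.75, 2.25.
Left endpoints: 1.5, 2, 2.75.
v(1.5) = 1, v(2) = 2, v(2.75) = 3.5.
Sum = Σ Δu_i · v(u_i).
Sum = 9.875.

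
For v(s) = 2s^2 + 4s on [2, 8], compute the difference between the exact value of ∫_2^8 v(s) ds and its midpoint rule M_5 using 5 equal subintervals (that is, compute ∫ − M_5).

Exact integral: ∫_2^8 v(s) ds = 456.
M_5 = 454.56.
Error = 456 − 454.56 = 1.44.

1.44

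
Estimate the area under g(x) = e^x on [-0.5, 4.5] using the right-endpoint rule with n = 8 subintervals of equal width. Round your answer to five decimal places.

120.24314

Δx = (4.5 − (-0.5))/8 = 0.625.
Right endpoints: 0.125, 0.75, 1.375, 2, 2.625, 3.25, 3.875, 4.5.
g(0.125) ≈ 1.13315, g(0.75) ≈ 2.11700, g(1.375) ≈ 3.95508, g(2) ≈ 7.38906, g(2.625) ≈ 13.80457, g(3.25) ≈ 25.79034, g(3.875) ≈ 48.18270, g(4.5) ≈ 90.01713.
Sum = Δx · [g(0.125) + g(0.75) + g(1.375) + ...].
Sum ≈ 120.24314.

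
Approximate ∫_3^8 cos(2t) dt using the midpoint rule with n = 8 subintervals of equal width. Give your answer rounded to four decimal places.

-0.0045

Δt = (8 − 3)/8 = 0.625.
Midpoints: 3.3125, 3.9375, 4.5625, 5.1875, 5.8125, 6.4375, 7.0625, 7.6875.
f(3.3125) ≈ 0.9421, f(3.9375) ≈ -0.0210, f(4.5625) ≈ -0.9554, f(5.1875) ≈ -0.5815, f(5.8125) ≈ 0.5887, f(6.4375) ≈ 0.9528, f(7.0625) ≈ 0.0122, f(7.6875) ≈ -0.9451.
Sum = Δt · [f(3.3125) + f(3.9375) + f(4.5625) + ...].
Sum ≈ -0.0045.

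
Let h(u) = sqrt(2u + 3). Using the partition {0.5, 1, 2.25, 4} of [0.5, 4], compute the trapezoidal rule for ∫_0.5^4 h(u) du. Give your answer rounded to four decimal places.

Subinterval widths: 0.5, 1.25, 1.75.
h(0.5) ≈ 2.0000, h(1) ≈ 2.2361, h(2.25) ≈ 2.7386, h(4) ≈ 3.3166.
On each subinterval the trapezoid contributes (Δu_i/2)·[h(u_{i-1}) + h(u_i)].
Sum ≈ 9.4665.

9.4665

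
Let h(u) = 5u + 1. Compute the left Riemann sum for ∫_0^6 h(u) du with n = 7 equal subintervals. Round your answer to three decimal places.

83.143

Δu = (6 − 0)/7 = 6/7.
Left endpoints: 0, 6/7, 12/7, 18/7, 24/7, 30/7, 36/7.
h(0) = 1, h(6/7) = 37/7, h(12/7) = 67/7, h(18/7) = 97/7, h(24/7) = 127/7, h(30/7) = 157/7, h(36/7) = 187/7.
Sum = Δu · [h(0) + h(6/7) + h(12/7) + ...].
Sum ≈ 83.143.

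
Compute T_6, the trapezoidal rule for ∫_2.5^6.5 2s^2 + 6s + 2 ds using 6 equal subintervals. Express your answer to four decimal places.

Δs = (6.5 − 2.5)/6 = 2/3.
f(2.5) = 29.5, f(19/6) = 739/18, f(23/6) = 979/18, f(4.5) = 69.5, f(31/6) = 1555/18, f(35/6) = 1891/18, f(6.5) = 125.5.
T_6 = (Δs/2)·[f(s_0) + 2f(s_1) + ... + 2f(s_{5}) + f(s_6)].
Sum ≈ 289.2593.

289.2593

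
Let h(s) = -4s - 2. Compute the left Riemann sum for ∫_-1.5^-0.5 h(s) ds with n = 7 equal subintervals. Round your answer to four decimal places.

2.2857

Δs = (-0.5 − (-1.5))/7 = 1/7.
Left endpoints: -1.5, -19/14, -17/14, -15/14, -13/14, -11/14, -9/14.
h(-1.5) = 4, h(-19/14) = 24/7, h(-17/14) = 20/7, h(-15/14) = 16/7, h(-13/14) = 12/7, h(-11/14) = 8/7, h(-9/14) = 4/7.
Sum = Δs · [h(-1.5) + h(-19/14) + h(-17/14) + ...].
Sum ≈ 2.2857.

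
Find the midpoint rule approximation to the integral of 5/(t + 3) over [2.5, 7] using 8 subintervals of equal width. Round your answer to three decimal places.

Δt = (7 − 2.5)/8 = 0.5625.
Midpoints: 2.78125, 3.34375, 3.90625, 4.46875, 5.03125, 5.59375, 6.15625, 6.71875.
f(2.78125) = 32/37, f(3.34375) = 160/203, f(3.90625) = 160/221, f(4.46875) = 160/239, f(5.03125) = 160/257, f(5.59375) = 32/55, f(6.15625) = 160/293, f(6.71875) = 160/311.
Sum = Δt · [f(2.78125) + f(3.34375) + f(3.90625) + ...].
Sum ≈ 2.988.

2.988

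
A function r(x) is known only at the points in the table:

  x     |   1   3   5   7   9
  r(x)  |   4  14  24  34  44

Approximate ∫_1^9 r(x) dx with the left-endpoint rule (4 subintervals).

Δx = 2.
Sum = 2·[4 + 14 + 24 + 34] = 152.

152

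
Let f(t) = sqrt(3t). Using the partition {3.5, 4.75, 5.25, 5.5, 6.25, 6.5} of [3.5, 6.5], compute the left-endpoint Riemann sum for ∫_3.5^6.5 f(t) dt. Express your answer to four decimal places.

11.0591

Subinterval widths: 1.25, 0.5, 0.25, 0.75, 0.25.
Left endpoints: 3.5, 4.75, 5.25, 5.5, 6.25.
f(3.5) ≈ 3.2404, f(4.75) ≈ 3.7749, f(5.25) ≈ 3.9686, f(5.5) ≈ 4.0620, f(6.25) ≈ 4.3301.
Sum = Σ Δt_i · f(t_i).
Sum ≈ 11.0591.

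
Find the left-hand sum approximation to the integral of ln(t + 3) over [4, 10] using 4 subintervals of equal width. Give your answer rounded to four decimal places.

Δt = (10 − 4)/4 = 1.5.
Left endpoints: 4, 5.5, 7, 8.5.
f(4) ≈ 1.9459, f(5.5) ≈ 2.1401, f(7) ≈ 2.3026, f(8.5) ≈ 2.4423.
Sum = Δt · [f(4) + f(5.5) + f(7) + f(8.5)].
Sum ≈ 13.2464.

13.2464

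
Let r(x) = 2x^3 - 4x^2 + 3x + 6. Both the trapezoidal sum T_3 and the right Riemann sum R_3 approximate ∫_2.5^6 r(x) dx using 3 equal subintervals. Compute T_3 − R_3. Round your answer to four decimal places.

-170.4792

T_3 ≈ 443.997685.
R_3 ≈ 614.476852.
T_3 − R_3 ≈ -170.4792.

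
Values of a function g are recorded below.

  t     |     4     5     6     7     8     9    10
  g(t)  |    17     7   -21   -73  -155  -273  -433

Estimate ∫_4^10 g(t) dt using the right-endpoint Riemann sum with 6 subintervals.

-948

Δt = 1.
Sum = 1·[7 + (-21) + (-73) + (-155) + (-273) + (-433)] = -948.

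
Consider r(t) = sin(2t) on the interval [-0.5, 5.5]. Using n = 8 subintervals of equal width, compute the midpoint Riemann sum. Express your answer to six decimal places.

0.294810

Δt = (5.5 − (-0.5))/8 = 0.75.
Midpoints: -0.125, 0.625, 1.375, 2.125, 2.875, 3.625, 4.375, 5.125.
r(-0.125) ≈ -0.247404, r(0.625) ≈ 0.948985, r(1.375) ≈ 0.381661, r(2.125) ≈ -0.894989, r(2.875) ≈ -0.508279, r(3.625) ≈ 0.823081, r(4.375) ≈ 0.624724, r(5.125) ≈ -0.734698.
Sum = Δt · [r(-0.125) + r(0.625) + r(1.375) + ...].
Sum ≈ 0.294810.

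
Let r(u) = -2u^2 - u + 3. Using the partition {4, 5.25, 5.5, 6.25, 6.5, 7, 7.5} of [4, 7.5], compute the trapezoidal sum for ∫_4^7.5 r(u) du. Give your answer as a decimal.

Subinterval widths: 1.25, 0.25, 0.75, 0.25, 0.5, 0.5.
r(4) = -33, r(5.25) = -57.375, r(5.5) = -63, r(6.25) = -81.375, r(6.5) = -88, r(7) = -102, r(7.5) = -117.
On each subinterval the trapezoid contributes (Δu_i/2)·[r(u_{i-1}) + r(u_i)].
Sum = -249.09375.

-249.09375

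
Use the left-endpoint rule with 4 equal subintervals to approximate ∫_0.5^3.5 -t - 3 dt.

-13.875

Δt = (3.5 − 0.5)/4 = 0.75.
Left endpoints: 0.5, 1.25, 2, 2.75.
f(0.5) = -3.5, f(1.25) = -4.25, f(2) = -5, f(2.75) = -5.75.
Sum = Δt · [f(0.5) + f(1.25) + f(2) + f(2.75)].
Sum = -13.875.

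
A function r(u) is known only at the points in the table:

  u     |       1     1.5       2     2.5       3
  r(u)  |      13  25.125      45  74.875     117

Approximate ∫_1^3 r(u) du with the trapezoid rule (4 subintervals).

105

Δu = 0.5.
T_4 = (0.5/2)·[13 + 2·25.125 + 2·45 + 2·74.875 + 117] = 105.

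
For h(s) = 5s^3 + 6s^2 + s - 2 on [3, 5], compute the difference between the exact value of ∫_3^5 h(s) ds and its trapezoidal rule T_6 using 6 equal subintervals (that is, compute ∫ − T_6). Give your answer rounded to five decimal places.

Exact integral: ∫_3^5 h(s) ds = 880.
T_6 ≈ 882.4444444.
Error ≈ 880 − 882.4444444 ≈ -2.44444.

-2.44444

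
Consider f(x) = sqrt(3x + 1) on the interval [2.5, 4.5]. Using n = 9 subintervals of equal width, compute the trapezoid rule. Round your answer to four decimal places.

Δx = (4.5 − 2.5)/9 = 2/9.
f(2.5) ≈ 2.9155, f(49/18) ≈ 3.0277, f(53/18) ≈ 3.1358, f(19/6) ≈ 3.2404, f(61/18) ≈ 3.3417, f(65/18) ≈ 3.4400, f(23/6) ≈ 3.5355, f(73/18) ≈ 3.6286, f(77/18) ≈ 3.7193, f(4.5) ≈ 3.8079.
T_9 = (Δx/2)·[f(x_0) + 2f(x_1) + ... + 2f(x_{8}) + f(x_9)].
Sum ≈ 6.7624.

6.7624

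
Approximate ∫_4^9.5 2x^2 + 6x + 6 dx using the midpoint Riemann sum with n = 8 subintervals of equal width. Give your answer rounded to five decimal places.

784.23340

Δx = (9.5 − 4)/8 = 0.6875.
Midpoints: 4.34375, 5.03125, 5.71875, 6.40625, 7.09375, 7.78125, 8.46875, 9.15625.
f(4.34375) = 35737/512, f(5.03125) = 44449/512, f(5.71875) = 54129/512, f(6.40625) = 64777/512, f(7.09375) = 76393/512, f(7.78125) = 88977/512, f(8.46875) = 102529/512, f(9.15625) = 117049/512.
Sum = Δx · [f(4.34375) + f(5.03125) + f(5.71875) + ...].
Sum ≈ 784.23340.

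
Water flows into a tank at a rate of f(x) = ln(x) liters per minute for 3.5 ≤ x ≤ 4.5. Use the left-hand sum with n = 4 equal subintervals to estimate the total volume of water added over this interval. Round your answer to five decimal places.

Δx = (4.5 − 3.5)/4 = 0.25.
Left endpoints: 3.5, 3.75, 4, 4.25.
f(3.5) ≈ 1.25276, f(3.75) ≈ 1.32176, f(4) ≈ 1.38629, f(4.25) ≈ 1.44692.
Sum = Δx · [f(3.5) + f(3.75) + f(4) + f(4.25)].
Sum ≈ 1.35193.

1.35193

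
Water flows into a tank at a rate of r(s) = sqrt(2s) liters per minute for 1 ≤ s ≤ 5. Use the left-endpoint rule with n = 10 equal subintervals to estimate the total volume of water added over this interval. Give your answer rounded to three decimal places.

Δs = (5 − 1)/10 = 0.4.
Left endpoints: 1, 1.4, 1.8, 2.2, 2.6, 3, 3.4, 3.8, 4.2, 4.6.
r(1) ≈ 1.414, r(1.4) ≈ 1.673, r(1.8) ≈ 1.897, r(2.2) ≈ 2.098, r(2.6) ≈ 2.280, r(3) ≈ 2.449, r(3.4) ≈ 2.608, r(3.8) ≈ 2.757, r(4.2) ≈ 2.898, r(4.6) ≈ 3.033.
Sum = Δs · [r(1) + r(1.4) + r(1.8) + ...].
Sum ≈ 9.243.

9.243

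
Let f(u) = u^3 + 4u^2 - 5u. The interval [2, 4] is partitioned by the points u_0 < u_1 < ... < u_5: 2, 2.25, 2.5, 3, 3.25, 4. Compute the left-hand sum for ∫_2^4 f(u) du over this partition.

79.90625

Subinterval widths: 0.25, 0.25, 0.5, 0.25, 0.75.
Left endpoints: 2, 2.25, 2.5, 3, 3.25.
f(2) = 14, f(2.25) = 20.390625, f(2.5) = 28.125, f(3) = 48, f(3.25) = 60.328125.
Sum = Σ Δu_i · f(u_i).
Sum = 79.90625.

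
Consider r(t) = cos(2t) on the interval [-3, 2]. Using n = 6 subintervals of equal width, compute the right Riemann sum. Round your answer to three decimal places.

Δt = (2 − (-3))/6 = 5/6.
Right endpoints: -13/6, -4/3, -0.5, 1/3, 7/6, 2.
r(-13/6) ≈ -0.370, r(-4/3) ≈ -0.889, r(-0.5) ≈ 0.540, r(1/3) ≈ 0.786, r(7/6) ≈ -0.691, r(2) ≈ -0.654.
Sum = Δt · [r(-13/6) + r(-4/3) + r(-0.5) + ...].
Sum ≈ -1.065.

-1.065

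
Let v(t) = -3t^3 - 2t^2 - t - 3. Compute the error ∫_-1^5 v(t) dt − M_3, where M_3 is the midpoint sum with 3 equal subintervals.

Exact integral: ∫_-1^5 v(t) dt = -582.
M_3 = -542.
Error = -582 − (-542) = -40.

-40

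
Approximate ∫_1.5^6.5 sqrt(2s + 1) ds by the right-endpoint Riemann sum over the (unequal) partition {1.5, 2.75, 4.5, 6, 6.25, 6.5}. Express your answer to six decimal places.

15.983173

Subinterval widths: 1.25, 1.75, 1.5, 0.25, 0.25.
Right endpoints: 2.75, 4.5, 6, 6.25, 6.5.
f(2.75) ≈ 2.549510, f(4.5) ≈ 3.162278, f(6) ≈ 3.605551, f(6.25) ≈ 3.674235, f(6.5) ≈ 3.741657.
Sum = Σ Δs_i · f(s_i).
Sum ≈ 15.983173.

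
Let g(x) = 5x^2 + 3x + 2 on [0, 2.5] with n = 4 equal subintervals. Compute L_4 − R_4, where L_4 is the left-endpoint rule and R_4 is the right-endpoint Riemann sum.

-24.21875

L_4 = 29.12109375.
R_4 = 53.33984375.
L_4 − R_4 = -24.21875.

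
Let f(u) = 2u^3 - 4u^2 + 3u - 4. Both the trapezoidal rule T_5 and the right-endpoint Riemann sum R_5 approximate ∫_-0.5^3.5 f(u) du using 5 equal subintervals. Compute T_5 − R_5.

T_5 = 21.8.
R_5 = 41.8.
T_5 − R_5 = -20.

-20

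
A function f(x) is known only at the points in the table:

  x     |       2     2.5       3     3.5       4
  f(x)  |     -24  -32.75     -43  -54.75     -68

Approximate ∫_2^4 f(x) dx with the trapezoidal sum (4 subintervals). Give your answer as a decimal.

-88.25

Δx = 0.5.
T_4 = (0.5/2)·[(-24) + 2·(-32.75) + 2·(-43) + 2·(-54.75) + (-68)] = -88.25.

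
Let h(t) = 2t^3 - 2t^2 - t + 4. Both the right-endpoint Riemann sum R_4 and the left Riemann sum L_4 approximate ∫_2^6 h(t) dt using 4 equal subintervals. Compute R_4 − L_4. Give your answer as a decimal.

R_4 = 690.
L_4 = 342.
R_4 − L_4 = 348.

348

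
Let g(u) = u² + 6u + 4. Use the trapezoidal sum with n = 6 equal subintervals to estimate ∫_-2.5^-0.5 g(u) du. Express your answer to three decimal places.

-4.796

Δu = (-0.5 − (-2.5))/6 = 1/3.
g(-2.5) = -4.75, g(-13/6) = -155/36, g(-11/6) = -131/36, g(-1.5) = -2.75, g(-7/6) = -59/36, g(-5/6) = -11/36, g(-0.5) = 1.25.
T_6 = (Δu/2)·[g(u_0) + 2g(u_1) + ... + 2g(u_{5}) + g(u_6)].
Sum ≈ -4.796.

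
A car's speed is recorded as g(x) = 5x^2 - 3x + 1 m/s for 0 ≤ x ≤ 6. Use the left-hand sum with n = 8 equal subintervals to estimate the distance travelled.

254.0625

Δx = (6 − 0)/8 = 0.75.
Left endpoints: 0, 0.75, 1.5, 2.25, 3, 3.75, 4.5, 5.25.
g(0) = 1, g(0.75) = 1.5625, g(1.5) = 7.75, g(2.25) = 19.5625, g(3) = 37, g(3.75) = 60.0625, g(4.5) = 88.75, g(5.25) = 123.0625.
Sum = Δx · [g(0) + g(0.75) + g(1.5) + ...].
Sum = 254.0625.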